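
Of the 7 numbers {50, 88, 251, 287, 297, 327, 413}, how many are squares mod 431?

(50/431) = +1 → QR.
(88/431) = +1 → QR.
(251/431) = -1 → non-residue.
(287/431) = -1 → non-residue.
(297/431) = +1 → QR.
(327/431) = +1 → QR.
(413/431) = -1 → non-residue.
Total quadratic residues among the 7: 4.

4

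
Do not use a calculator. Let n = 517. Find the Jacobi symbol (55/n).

0

Reciprocity: 55 ≡ 3 and 517 ≡ 1 (mod 4), so (55/517) = +(517/55).
Reduce top mod 55: now compute (22/55).
Pull out 2: since 55 ≡ 7 (mod 8), (2/55) = +1.
Reciprocity: 11 ≡ 3 and 55 ≡ 3 (mod 4), so (11/55) = −(55/11).
Reduce top mod 11: now compute (0/11).
Top reduces to 0: gcd > 1, so the symbol is 0.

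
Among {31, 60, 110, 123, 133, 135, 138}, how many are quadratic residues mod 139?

1

(31/139) = +1 → QR.
(60/139) = -1 → non-residue.
(110/139) = -1 → non-residue.
(123/139) = -1 → non-residue.
(133/139) = -1 → non-residue.
(135/139) = -1 → non-residue.
(138/139) = -1 → non-residue.
Total quadratic residues among the 7: 1.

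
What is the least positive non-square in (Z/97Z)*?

(2/97) = +1, so 2 is a residue.
(3/97) = +1, so 3 is a residue.
(4/97) = +1, so 4 is a residue.
(5/97) = −1, so 5 is the smallest positive non-residue mod 97.

5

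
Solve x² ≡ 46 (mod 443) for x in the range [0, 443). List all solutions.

Since 443 ≡ 3 (mod 4), a square root of 46 is 46^((443+1)/4) = 46^111 mod 443.
Repeated squaring: 46^2≡344, 46^4≡55, 46^8≡367, 46^16≡17, 46^32≡289, 46^64≡237 (mod 443).
46^111 = 46^(64+32+8+4+2+1) ≡ 52 (mod 443).
Check: 52² = 2704 ≡ 46 (mod 443). The two roots are 52 and 391.

52, 391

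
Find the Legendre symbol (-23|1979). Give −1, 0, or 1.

1

First reduce: -23 ≡ 1956 (mod 1979).
Pull out 2^2: since 1979 ≡ 3 (mod 8), (2/1979) = -1, so (2/1979)^2 = +1.
Reciprocity: 489 ≡ 1 and 1979 ≡ 3 (mod 4), so (489/1979) = +(1979/489).
Reduce top mod 489: now compute (23/489).
Reciprocity: 23 ≡ 3 and 489 ≡ 1 (mod 4), so (23/489) = +(489/23).
Reduce top mod 23: now compute (6/23).
Pull out 2: since 23 ≡ 7 (mod 8), (2/23) = +1.
Reciprocity: 3 ≡ 3 and 23 ≡ 3 (mod 4), so (3/23) = −(23/3).
Reduce top mod 3: now compute (2/3).
Pull out 2: since 3 ≡ 3 (mod 8), (2/3) = -1.
Reached (1/3) = 1. Collecting the sign flips along the way, the symbol is +1.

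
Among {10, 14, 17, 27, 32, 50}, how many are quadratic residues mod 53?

(10/53) = +1 → QR.
(14/53) = -1 → non-residue.
(17/53) = +1 → QR.
(27/53) = -1 → non-residue.
(32/53) = -1 → non-residue.
(50/53) = -1 → non-residue.
Total quadratic residues among the 6: 2.

2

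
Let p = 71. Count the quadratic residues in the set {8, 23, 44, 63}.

1

(8/71) = +1 → QR.
(23/71) = -1 → non-residue.
(44/71) = -1 → non-residue.
(63/71) = -1 → non-residue.
Total quadratic residues among the 4: 1.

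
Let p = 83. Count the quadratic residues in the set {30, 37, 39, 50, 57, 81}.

(30/83) = +1 → QR.
(37/83) = +1 → QR.
(39/83) = -1 → non-residue.
(50/83) = -1 → non-residue.
(57/83) = -1 → non-residue.
(81/83) = +1 → QR.
Total quadratic residues among the 6: 3.

3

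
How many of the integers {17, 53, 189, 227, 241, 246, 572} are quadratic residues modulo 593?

6

(17/593) = +1 → QR.
(53/593) = +1 → QR.
(189/593) = +1 → QR.
(227/593) = +1 → QR.
(241/593) = -1 → non-residue.
(246/593) = +1 → QR.
(572/593) = +1 → QR.
Total quadratic residues among the 7: 6.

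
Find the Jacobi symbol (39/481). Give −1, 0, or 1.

0

Reciprocity: 39 ≡ 3 and 481 ≡ 1 (mod 4), so (39/481) = +(481/39).
Reduce top mod 39: now compute (13/39).
Reciprocity: 13 ≡ 1 and 39 ≡ 3 (mod 4), so (13/39) = +(39/13).
Reduce top mod 13: now compute (0/13).
Top reduces to 0: gcd > 1, so the symbol is 0.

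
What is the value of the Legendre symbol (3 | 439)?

-1

Reciprocity: 3 ≡ 3 and 439 ≡ 3 (mod 4), so (3/439) = −(439/3).
Reduce top mod 3: now compute (1/3).
Reached (1/3) = 1. Collecting the sign flips along the way, the symbol is -1.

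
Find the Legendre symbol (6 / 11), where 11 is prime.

Euler's criterion: (6/11) ≡ 6^5 (mod 11).
6^2 ≡ 3 (mod 11)
6^4 ≡ 9 (mod 11)
6^5 = 6^(4+1) ≡ 10 (mod 11).
Result is 10 ≡ −1, so (6/11) = −1.

-1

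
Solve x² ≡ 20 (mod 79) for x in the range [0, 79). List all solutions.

Since 79 ≡ 3 (mod 4), a square root of 20 is 20^((79+1)/4) = 20^20 mod 79.
Repeated squaring: 20^2≡5, 20^4≡25, 20^8≡72, 20^16≡49 (mod 79).
20^20 = 20^(16+4) ≡ 40 (mod 79).
Check: 40² = 1600 ≡ 20 (mod 79). The two roots are 39 and 40.

39, 40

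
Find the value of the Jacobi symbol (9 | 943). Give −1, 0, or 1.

Reciprocity: 9 ≡ 1 and 943 ≡ 3 (mod 4), so (9/943) = +(943/9).
Reduce top mod 9: now compute (7/9).
Reciprocity: 7 ≡ 3 and 9 ≡ 1 (mod 4), so (7/9) = +(9/7).
Reduce top mod 7: now compute (2/7).
Pull out 2: since 7 ≡ 7 (mod 8), (2/7) = +1.
Reached (1/7) = 1. Collecting the sign flips along the way, the symbol is +1.

1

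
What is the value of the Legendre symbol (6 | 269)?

Pull out 2: since 269 ≡ 5 (mod 8), (2/269) = -1.
Reciprocity: 3 ≡ 3 and 269 ≡ 1 (mod 4), so (3/269) = +(269/3).
Reduce top mod 3: now compute (2/3).
Pull out 2: since 3 ≡ 3 (mod 8), (2/3) = -1.
Reached (1/3) = 1. Collecting the sign flips along the way, the symbol is +1.

1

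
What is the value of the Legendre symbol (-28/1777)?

-1

First reduce: -28 ≡ 1749 (mod 1777).
Reciprocity: 1749 ≡ 1 and 1777 ≡ 1 (mod 4), so (1749/1777) = +(1777/1749).
Reduce top mod 1749: now compute (28/1749).
Pull out 2^2: since 1749 ≡ 5 (mod 8), (2/1749) = -1, so (2/1749)^2 = +1.
Reciprocity: 7 ≡ 3 and 1749 ≡ 1 (mod 4), so (7/1749) = +(1749/7).
Reduce top mod 7: now compute (6/7).
Pull out 2: since 7 ≡ 7 (mod 8), (2/7) = +1.
Reciprocity: 3 ≡ 3 and 7 ≡ 3 (mod 4), so (3/7) = −(7/3).
Reduce top mod 3: now compute (1/3).
Reached (1/3) = 1. Collecting the sign flips along the way, the symbol is -1.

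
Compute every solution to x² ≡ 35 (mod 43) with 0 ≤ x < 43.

Since 43 ≡ 3 (mod 4), a square root of 35 is 35^((43+1)/4) = 35^11 mod 43.
Repeated squaring: 35^2≡21, 35^4≡11, 35^8≡35 (mod 43).
35^11 = 35^(8+2+1) ≡ 11 (mod 43).
Check: 11² = 121 ≡ 35 (mod 43). The two roots are 11 and 32.

11, 32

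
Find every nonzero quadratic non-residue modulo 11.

2,6,7,8,10

Square k = 1,…,5 (k and 11−k give the same square):
1²=1, 2²=4, 3²=9, 4²≡5, 5²≡3 (mod 11).
The residues are {1, 3, 4, 5, 9}; the non-residues are the remaining 5 nonzero classes.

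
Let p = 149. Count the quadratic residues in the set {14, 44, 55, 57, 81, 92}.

1

(14/149) = -1 → non-residue.
(44/149) = -1 → non-residue.
(55/149) = -1 → non-residue.
(57/149) = -1 → non-residue.
(81/149) = +1 → QR.
(92/149) = -1 → non-residue.
Total quadratic residues among the 6: 1.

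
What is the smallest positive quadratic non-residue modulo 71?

7

(2/71) = +1, so 2 is a residue.
(3/71) = +1, so 3 is a residue.
(4/71) = +1, so 4 is a residue.
(5/71) = +1, so 5 is a residue.
(6/71) = +1, so 6 is a residue.
(7/71) = −1, so 7 is the smallest positive non-residue mod 71.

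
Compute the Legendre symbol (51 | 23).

-1

Euler's criterion: (51/23) ≡ 5^11 (mod 23).
5^2 ≡ 2 (mod 23)
5^4 ≡ 4 (mod 23)
5^8 ≡ 16 (mod 23)
5^11 = 5^(8+2+1) ≡ 22 (mod 23).
Result is 22 ≡ −1, so (51/23) = −1.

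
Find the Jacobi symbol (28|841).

1

Pull out 2^2: since 841 ≡ 1 (mod 8), (2/841) = +1, so (2/841)^2 = +1.
Reciprocity: 7 ≡ 3 and 841 ≡ 1 (mod 4), so (7/841) = +(841/7).
Reduce top mod 7: now compute (1/7).
Reached (1/7) = 1. Collecting the sign flips along the way, the symbol is +1.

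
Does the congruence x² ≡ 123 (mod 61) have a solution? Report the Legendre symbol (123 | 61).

1

Euler's criterion: (123/61) ≡ 1^30 (mod 61).
1^2 ≡ 1 (mod 61)
1^4 ≡ 1 (mod 61)
1^8 ≡ 1 (mod 61)
1^16 ≡ 1 (mod 61)
1^30 = 1^(16+8+4+2) ≡ 1 (mod 61).
Result is 1, so (123/61) = 1.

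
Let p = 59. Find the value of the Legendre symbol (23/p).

-1

Reciprocity: 23 ≡ 3 and 59 ≡ 3 (mod 4), so (23/59) = −(59/23).
Reduce top mod 23: now compute (13/23).
Reciprocity: 13 ≡ 1 and 23 ≡ 3 (mod 4), so (13/23) = +(23/13).
Reduce top mod 13: now compute (10/13).
Pull out 2: since 13 ≡ 5 (mod 8), (2/13) = -1.
Reciprocity: 5 ≡ 1 and 13 ≡ 1 (mod 4), so (5/13) = +(13/5).
Reduce top mod 5: now compute (3/5).
Reciprocity: 3 ≡ 3 and 5 ≡ 1 (mod 4), so (3/5) = +(5/3).
Reduce top mod 3: now compute (2/3).
Pull out 2: since 3 ≡ 3 (mod 8), (2/3) = -1.
Reached (1/3) = 1. Collecting the sign flips along the way, the symbol is -1.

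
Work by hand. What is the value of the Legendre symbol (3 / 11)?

1

Reciprocity: 3 ≡ 3 and 11 ≡ 3 (mod 4), so (3/11) = −(11/3).
Reduce top mod 3: now compute (2/3).
Pull out 2: since 3 ≡ 3 (mod 8), (2/3) = -1.
Reached (1/3) = 1. Collecting the sign flips along the way, the symbol is +1.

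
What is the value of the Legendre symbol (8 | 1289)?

1

Pull out 2^3: since 1289 ≡ 1 (mod 8), (2/1289) = +1, so (2/1289)^3 = +1.
Reached (1/1289) = 1. Collecting the sign flips along the way, the symbol is +1.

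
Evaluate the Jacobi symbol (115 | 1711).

Reciprocity: 115 ≡ 3 and 1711 ≡ 3 (mod 4), so (115/1711) = −(1711/115).
Reduce top mod 115: now compute (101/115).
Reciprocity: 101 ≡ 1 and 115 ≡ 3 (mod 4), so (101/115) = +(115/101).
Reduce top mod 101: now compute (14/101).
Pull out 2: since 101 ≡ 5 (mod 8), (2/101) = -1.
Reciprocity: 7 ≡ 3 and 101 ≡ 1 (mod 4), so (7/101) = +(101/7).
Reduce top mod 7: now compute (3/7).
Reciprocity: 3 ≡ 3 and 7 ≡ 3 (mod 4), so (3/7) = −(7/3).
Reduce top mod 3: now compute (1/3).
Reached (1/3) = 1. Collecting the sign flips along the way, the symbol is -1.

-1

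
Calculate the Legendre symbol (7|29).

Reciprocity: 7 ≡ 3 and 29 ≡ 1 (mod 4), so (7/29) = +(29/7).
Reduce top mod 7: now compute (1/7).
Reached (1/7) = 1. Collecting the sign flips along the way, the symbol is +1.

1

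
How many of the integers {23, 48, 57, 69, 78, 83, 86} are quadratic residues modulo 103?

(23/103) = +1 → QR.
(48/103) = -1 → non-residue.
(57/103) = -1 → non-residue.
(69/103) = -1 → non-residue.
(78/103) = -1 → non-residue.
(83/103) = +1 → QR.
(86/103) = -1 → non-residue.
Total quadratic residues among the 7: 2.

2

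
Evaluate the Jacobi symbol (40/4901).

Pull out 2^3: since 4901 ≡ 5 (mod 8), (2/4901) = -1, so (2/4901)^3 = -1.
Reciprocity: 5 ≡ 1 and 4901 ≡ 1 (mod 4), so (5/4901) = +(4901/5).
Reduce top mod 5: now compute (1/5).
Reached (1/5) = 1. Collecting the sign flips along the way, the symbol is -1.

-1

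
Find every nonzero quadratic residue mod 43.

1,4,6,9,10,11,13,14,15,16,17,21,23,24,25,31,35,36,38,40,41

Square k = 1,…,21 (k and 43−k give the same square):
1²=1, 2²=4, 3²=9, 4²=16, 5²=25, 6²=36, 7²≡6, 8²≡21, 9²≡38, 10²≡14, 11²≡35, 12²≡15, 13²≡40, 14²≡24, 15²≡10, 16²≡41, 17²≡31, 18²≡23, 19²≡17, 20²≡13, 21²≡11 (mod 43).
So the quadratic residues mod 43 are {1, 4, 6, 9, 10, 11, 13, 14, 15, 16, 17, 21, 23, 24, 25, 31, 35, 36, 38, 40, 41}.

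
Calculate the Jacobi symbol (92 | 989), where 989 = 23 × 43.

Pull out 2^2: since 989 ≡ 5 (mod 8), (2/989) = -1, so (2/989)^2 = +1.
Reciprocity: 23 ≡ 3 and 989 ≡ 1 (mod 4), so (23/989) = +(989/23).
Reduce top mod 23: now compute (0/23).
Top reduces to 0: gcd > 1, so the symbol is 0.

0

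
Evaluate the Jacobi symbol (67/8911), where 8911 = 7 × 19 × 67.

0

Reciprocity: 67 ≡ 3 and 8911 ≡ 3 (mod 4), so (67/8911) = −(8911/67).
Reduce top mod 67: now compute (0/67).
Top reduces to 0: gcd > 1, so the symbol is 0.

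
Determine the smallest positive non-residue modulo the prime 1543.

3

(2/1543) = +1, so 2 is a residue.
(3/1543) = −1, so 3 is the smallest positive non-residue mod 1543.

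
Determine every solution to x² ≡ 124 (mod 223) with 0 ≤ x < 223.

Since 223 ≡ 3 (mod 4), a square root of 124 is 124^((223+1)/4) = 124^56 mod 223.
Repeated squaring: 124^2≡212, 124^4≡121, 124^8≡146, 124^16≡131, 124^32≡213 (mod 223).
124^56 = 124^(32+16+8) ≡ 74 (mod 223).
Check: 74² = 5476 ≡ 124 (mod 223). The two roots are 74 and 149.

74, 149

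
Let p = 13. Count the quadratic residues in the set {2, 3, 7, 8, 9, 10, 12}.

4

(2/13) = -1 → non-residue.
(3/13) = +1 → QR.
(7/13) = -1 → non-residue.
(8/13) = -1 → non-residue.
(9/13) = +1 → QR.
(10/13) = +1 → QR.
(12/13) = +1 → QR.
Total quadratic residues among the 7: 4.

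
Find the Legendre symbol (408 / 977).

Euler's criterion: (408/977) ≡ 408^488 (mod 977).
408^2 ≡ 374 (mod 977)
408^4 ≡ 165 (mod 977)
408^8 ≡ 846 (mod 977)
408^16 ≡ 552 (mod 977)
408^32 ≡ 857 (mod 977)
408^64 ≡ 722 (mod 977)
408^128 ≡ 543 (mod 977)
408^256 ≡ 772 (mod 977)
408^488 = 408^(256+128+64+32+8) ≡ 976 (mod 977).
Result is 976 ≡ −1, so (408/977) = −1.

-1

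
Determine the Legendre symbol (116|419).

1

Pull out 2^2: since 419 ≡ 3 (mod 8), (2/419) = -1, so (2/419)^2 = +1.
Reciprocity: 29 ≡ 1 and 419 ≡ 3 (mod 4), so (29/419) = +(419/29).
Reduce top mod 29: now compute (13/29).
Reciprocity: 13 ≡ 1 and 29 ≡ 1 (mod 4), so (13/29) = +(29/13).
Reduce top mod 13: now compute (3/13).
Reciprocity: 3 ≡ 3 and 13 ≡ 1 (mod 4), so (3/13) = +(13/3).
Reduce top mod 3: now compute (1/3).
Reached (1/3) = 1. Collecting the sign flips along the way, the symbol is +1.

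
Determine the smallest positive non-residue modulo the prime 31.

(2/31) = +1, so 2 is a residue.
(3/31) = −1, so 3 is the smallest positive non-residue mod 31.

3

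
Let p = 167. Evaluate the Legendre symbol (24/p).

1

Pull out 2^3: since 167 ≡ 7 (mod 8), (2/167) = +1, so (2/167)^3 = +1.
Reciprocity: 3 ≡ 3 and 167 ≡ 3 (mod 4), so (3/167) = −(167/3).
Reduce top mod 3: now compute (2/3).
Pull out 2: since 3 ≡ 3 (mod 8), (2/3) = -1.
Reached (1/3) = 1. Collecting the sign flips along the way, the symbol is +1.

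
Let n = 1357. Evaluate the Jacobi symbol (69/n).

Reciprocity: 69 ≡ 1 and 1357 ≡ 1 (mod 4), so (69/1357) = +(1357/69).
Reduce top mod 69: now compute (46/69).
Pull out 2: since 69 ≡ 5 (mod 8), (2/69) = -1.
Reciprocity: 23 ≡ 3 and 69 ≡ 1 (mod 4), so (23/69) = +(69/23).
Reduce top mod 23: now compute (0/23).
Top reduces to 0: gcd > 1, so the symbol is 0.

0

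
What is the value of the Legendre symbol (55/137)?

Reciprocity: 55 ≡ 3 and 137 ≡ 1 (mod 4), so (55/137) = +(137/55).
Reduce top mod 55: now compute (27/55).
Reciprocity: 27 ≡ 3 and 55 ≡ 3 (mod 4), so (27/55) = −(55/27).
Reduce top mod 27: now compute (1/27).
Reached (1/27) = 1. Collecting the sign flips along the way, the symbol is -1.

-1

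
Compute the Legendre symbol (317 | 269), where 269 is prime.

-1

Euler's criterion: (317/269) ≡ 48^134 (mod 269).
48^2 ≡ 152 (mod 269)
48^4 ≡ 239 (mod 269)
48^8 ≡ 93 (mod 269)
48^16 ≡ 41 (mod 269)
48^32 ≡ 67 (mod 269)
48^64 ≡ 185 (mod 269)
48^128 ≡ 62 (mod 269)
48^134 = 48^(128+4+2) ≡ 268 (mod 269).
Result is 268 ≡ −1, so (317/269) = −1.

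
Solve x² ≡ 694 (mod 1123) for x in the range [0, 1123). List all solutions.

500, 623

Since 1123 ≡ 3 (mod 4), a square root of 694 is 694^((1123+1)/4) = 694^281 mod 1123.
Repeated squaring: 694^2≡992, 694^4≡316, 694^8≡1032, 694^16≡420, 694^32≡89, 694^64≡60, 694^128≡231, 694^256≡580 (mod 1123).
694^281 = 694^(256+16+8+1) ≡ 623 (mod 1123).
Check: 623² = 388129 ≡ 694 (mod 1123). The two roots are 500 and 623.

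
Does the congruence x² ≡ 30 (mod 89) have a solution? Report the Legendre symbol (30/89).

-1

Euler's criterion: (30/89) ≡ 30^44 (mod 89).
30^2 ≡ 10 (mod 89)
30^4 ≡ 11 (mod 89)
30^8 ≡ 32 (mod 89)
30^16 ≡ 45 (mod 89)
30^32 ≡ 67 (mod 89)
30^44 = 30^(32+8+4) ≡ 88 (mod 89).
Result is 88 ≡ −1, so (30/89) = −1.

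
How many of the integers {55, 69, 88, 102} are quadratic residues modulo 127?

(55/127) = -1 → non-residue.
(69/127) = +1 → QR.
(88/127) = +1 → QR.
(102/127) = -1 → non-residue.
Total quadratic residues among the 4: 2.

2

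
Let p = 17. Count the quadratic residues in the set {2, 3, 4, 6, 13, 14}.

3

(2/17) = +1 → QR.
(3/17) = -1 → non-residue.
(4/17) = +1 → QR.
(6/17) = -1 → non-residue.
(13/17) = +1 → QR.
(14/17) = -1 → non-residue.
Total quadratic residues among the 6: 3.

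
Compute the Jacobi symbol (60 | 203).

-1

Pull out 2^2: since 203 ≡ 3 (mod 8), (2/203) = -1, so (2/203)^2 = +1.
Reciprocity: 15 ≡ 3 and 203 ≡ 3 (mod 4), so (15/203) = −(203/15).
Reduce top mod 15: now compute (8/15).
Pull out 2^3: since 15 ≡ 7 (mod 8), (2/15) = +1, so (2/15)^3 = +1.
Reached (1/15) = 1. Collecting the sign flips along the way, the symbol is -1.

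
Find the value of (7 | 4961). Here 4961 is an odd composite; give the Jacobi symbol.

Reciprocity: 7 ≡ 3 and 4961 ≡ 1 (mod 4), so (7/4961) = +(4961/7).
Reduce top mod 7: now compute (5/7).
Reciprocity: 5 ≡ 1 and 7 ≡ 3 (mod 4), so (5/7) = +(7/5).
Reduce top mod 5: now compute (2/5).
Pull out 2: since 5 ≡ 5 (mod 8), (2/5) = -1.
Reached (1/5) = 1. Collecting the sign flips along the way, the symbol is -1.

-1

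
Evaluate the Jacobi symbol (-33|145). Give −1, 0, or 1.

First reduce: -33 ≡ 112 (mod 145).
Pull out 2^4: since 145 ≡ 1 (mod 8), (2/145) = +1, so (2/145)^4 = +1.
Reciprocity: 7 ≡ 3 and 145 ≡ 1 (mod 4), so (7/145) = +(145/7).
Reduce top mod 7: now compute (5/7).
Reciprocity: 5 ≡ 1 and 7 ≡ 3 (mod 4), so (5/7) = +(7/5).
Reduce top mod 5: now compute (2/5).
Pull out 2: since 5 ≡ 5 (mod 8), (2/5) = -1.
Reached (1/5) = 1. Collecting the sign flips along the way, the symbol is -1.

-1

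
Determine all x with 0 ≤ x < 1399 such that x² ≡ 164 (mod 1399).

Since 1399 ≡ 3 (mod 4), a square root of 164 is 164^((1399+1)/4) = 164^350 mod 1399.
Repeated squaring: 164^2≡315, 164^4≡1295, 164^8≡1023, 164^16≡77, 164^32≡333, 164^64≡368, 164^128≡1120, 164^256≡896 (mod 1399).
164^350 = 164^(256+64+16+8+4+2) ≡ 1058 (mod 1399).
Check: 1058² = 1119364 ≡ 164 (mod 1399). The two roots are 341 and 1058.

341, 1058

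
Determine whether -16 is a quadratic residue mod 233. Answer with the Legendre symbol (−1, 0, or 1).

1

First reduce: -16 ≡ 217 (mod 233).
Reciprocity: 217 ≡ 1 and 233 ≡ 1 (mod 4), so (217/233) = +(233/217).
Reduce top mod 217: now compute (16/217).
Pull out 2^4: since 217 ≡ 1 (mod 8), (2/217) = +1, so (2/217)^4 = +1.
Reached (1/217) = 1. Collecting the sign flips along the way, the symbol is +1.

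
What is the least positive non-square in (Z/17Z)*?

(2/17) = +1, so 2 is a residue.
(3/17) = −1, so 3 is the smallest positive non-residue mod 17.

3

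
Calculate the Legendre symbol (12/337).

1

Euler's criterion: (12/337) ≡ 12^168 (mod 337).
12^2 ≡ 144 (mod 337)
12^4 ≡ 179 (mod 337)
12^8 ≡ 26 (mod 337)
12^16 ≡ 2 (mod 337)
12^32 ≡ 4 (mod 337)
12^64 ≡ 16 (mod 337)
12^128 ≡ 256 (mod 337)
12^168 = 12^(128+32+8) ≡ 1 (mod 337).
Result is 1, so (12/337) = 1.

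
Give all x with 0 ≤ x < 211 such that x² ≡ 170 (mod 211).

35, 176

Since 211 ≡ 3 (mod 4), a square root of 170 is 170^((211+1)/4) = 170^53 mod 211.
Repeated squaring: 170^2≡204, 170^4≡49, 170^8≡80, 170^16≡70, 170^32≡47 (mod 211).
170^53 = 170^(32+16+4+1) ≡ 176 (mod 211).
Check: 176² = 30976 ≡ 170 (mod 211). The two roots are 35 and 176.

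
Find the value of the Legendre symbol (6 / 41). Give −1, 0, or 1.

Pull out 2: since 41 ≡ 1 (mod 8), (2/41) = +1.
Reciprocity: 3 ≡ 3 and 41 ≡ 1 (mod 4), so (3/41) = +(41/3).
Reduce top mod 3: now compute (2/3).
Pull out 2: since 3 ≡ 3 (mod 8), (2/3) = -1.
Reached (1/3) = 1. Collecting the sign flips along the way, the symbol is -1.

-1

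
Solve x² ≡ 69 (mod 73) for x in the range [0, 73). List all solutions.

19, 54

73 ≡ 1 (mod 4), so we find a root by search.
Trying successive values, 19² = 361 ≡ 69 (mod 73). The other root is 73 − 19 = 54.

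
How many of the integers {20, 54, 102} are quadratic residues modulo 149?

(20/149) = +1 → QR.
(54/149) = +1 → QR.
(102/149) = +1 → QR.
Total quadratic residues among the 3: 3.

3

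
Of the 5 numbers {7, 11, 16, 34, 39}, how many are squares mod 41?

2

(7/41) = -1 → non-residue.
(11/41) = -1 → non-residue.
(16/41) = +1 → QR.
(34/41) = -1 → non-residue.
(39/41) = +1 → QR.
Total quadratic residues among the 5: 2.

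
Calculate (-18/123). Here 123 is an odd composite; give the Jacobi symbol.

0

First reduce: -18 ≡ 105 (mod 123).
Reciprocity: 105 ≡ 1 and 123 ≡ 3 (mod 4), so (105/123) = +(123/105).
Reduce top mod 105: now compute (18/105).
Pull out 2: since 105 ≡ 1 (mod 8), (2/105) = +1.
Reciprocity: 9 ≡ 1 and 105 ≡ 1 (mod 4), so (9/105) = +(105/9).
Reduce top mod 9: now compute (6/9).
Pull out 2: since 9 ≡ 1 (mod 8), (2/9) = +1.
Reciprocity: 3 ≡ 3 and 9 ≡ 1 (mod 4), so (3/9) = +(9/3).
Reduce top mod 3: now compute (0/3).
Top reduces to 0: gcd > 1, so the symbol is 0.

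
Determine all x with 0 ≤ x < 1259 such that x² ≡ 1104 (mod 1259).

Since 1259 ≡ 3 (mod 4), a square root of 1104 is 1104^((1259+1)/4) = 1104^315 mod 1259.
Repeated squaring: 1104^2≡104, 1104^4≡744, 1104^8≡835, 1104^16≡998, 1104^32≡135, 1104^64≡599, 1104^128≡1245, 1104^256≡196 (mod 1259).
1104^315 = 1104^(256+32+16+8+2+1) ≡ 816 (mod 1259).
Check: 816² = 665856 ≡ 1104 (mod 1259). The two roots are 443 and 816.

443, 816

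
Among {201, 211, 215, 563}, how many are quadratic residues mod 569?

(201/569) = -1 → non-residue.
(211/569) = -1 → non-residue.
(215/569) = +1 → QR.
(563/569) = -1 → non-residue.
Total quadratic residues among the 4: 1.

1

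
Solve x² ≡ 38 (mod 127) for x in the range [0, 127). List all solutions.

61, 66

Since 127 ≡ 3 (mod 4), a square root of 38 is 38^((127+1)/4) = 38^32 mod 127.
Repeated squaring: 38^2≡47, 38^4≡50, 38^8≡87, 38^16≡76, 38^32≡61 (mod 127).
38^32 = 38^(32) ≡ 61 (mod 127).
Check: 61² = 3721 ≡ 38 (mod 127). The two roots are 61 and 66.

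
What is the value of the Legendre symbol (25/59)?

1

Euler's criterion: (25/59) ≡ 25^29 (mod 59).
25^2 ≡ 35 (mod 59)
25^4 ≡ 45 (mod 59)
25^8 ≡ 19 (mod 59)
25^16 ≡ 7 (mod 59)
25^29 = 25^(16+8+4+1) ≡ 1 (mod 59).
Result is 1, so (25/59) = 1.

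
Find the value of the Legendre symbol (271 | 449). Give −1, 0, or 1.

1

Reciprocity: 271 ≡ 3 and 449 ≡ 1 (mod 4), so (271/449) = +(449/271).
Reduce top mod 271: now compute (178/271).
Pull out 2: since 271 ≡ 7 (mod 8), (2/271) = +1.
Reciprocity: 89 ≡ 1 and 271 ≡ 3 (mod 4), so (89/271) = +(271/89).
Reduce top mod 89: now compute (4/89).
Pull out 2^2: since 89 ≡ 1 (mod 8), (2/89) = +1, so (2/89)^2 = +1.
Reached (1/89) = 1. Collecting the sign flips along the way, the symbol is +1.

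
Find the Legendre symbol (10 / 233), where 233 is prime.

Pull out 2: since 233 ≡ 1 (mod 8), (2/233) = +1.
Reciprocity: 5 ≡ 1 and 233 ≡ 1 (mod 4), so (5/233) = +(233/5).
Reduce top mod 5: now compute (3/5).
Reciprocity: 3 ≡ 3 and 5 ≡ 1 (mod 4), so (3/5) = +(5/3).
Reduce top mod 3: now compute (2/3).
Pull out 2: since 3 ≡ 3 (mod 8), (2/3) = -1.
Reached (1/3) = 1. Collecting the sign flips along the way, the symbol is -1.

-1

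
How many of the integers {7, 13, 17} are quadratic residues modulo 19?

(7/19) = +1 → QR.
(13/19) = -1 → non-residue.
(17/19) = +1 → QR.
Total quadratic residues among the 3: 2.

2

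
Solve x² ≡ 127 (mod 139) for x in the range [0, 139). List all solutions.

Since 139 ≡ 3 (mod 4), a square root of 127 is 127^((139+1)/4) = 127^35 mod 139.
Repeated squaring: 127^2≡5, 127^4≡25, 127^8≡69, 127^16≡35, 127^32≡113 (mod 139).
127^35 = 127^(32+2+1) ≡ 31 (mod 139).
Check: 31² = 961 ≡ 127 (mod 139). The two roots are 31 and 108.

31, 108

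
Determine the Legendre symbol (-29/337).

-1

First reduce: -29 ≡ 308 (mod 337).
Pull out 2^2: since 337 ≡ 1 (mod 8), (2/337) = +1, so (2/337)^2 = +1.
Reciprocity: 77 ≡ 1 and 337 ≡ 1 (mod 4), so (77/337) = +(337/77).
Reduce top mod 77: now compute (29/77).
Reciprocity: 29 ≡ 1 and 77 ≡ 1 (mod 4), so (29/77) = +(77/29).
Reduce top mod 29: now compute (19/29).
Reciprocity: 19 ≡ 3 and 29 ≡ 1 (mod 4), so (19/29) = +(29/19).
Reduce top mod 19: now compute (10/19).
Pull out 2: since 19 ≡ 3 (mod 8), (2/19) = -1.
Reciprocity: 5 ≡ 1 and 19 ≡ 3 (mod 4), so (5/19) = +(19/5).
Reduce top mod 5: now compute (4/5).
Pull out 2^2: since 5 ≡ 5 (mod 8), (2/5) = -1, so (2/5)^2 = +1.
Reached (1/5) = 1. Collecting the sign flips along the way, the symbol is -1.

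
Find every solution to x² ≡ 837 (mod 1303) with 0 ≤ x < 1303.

403, 900

Since 1303 ≡ 3 (mod 4), a square root of 837 is 837^((1303+1)/4) = 837^326 mod 1303.
Repeated squaring: 837^2≡858, 837^4≡1272, 837^8≡961, 837^16≡997, 837^32≡1123, 837^64≡1128, 837^128≡656, 837^256≡346 (mod 1303).
837^326 = 837^(256+64+4+2) ≡ 900 (mod 1303).
Check: 900² = 810000 ≡ 837 (mod 1303). The two roots are 403 and 900.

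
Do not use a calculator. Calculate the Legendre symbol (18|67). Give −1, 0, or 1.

-1

Euler's criterion: (18/67) ≡ 18^33 (mod 67).
18^2 ≡ 56 (mod 67)
18^4 ≡ 54 (mod 67)
18^8 ≡ 35 (mod 67)
18^16 ≡ 19 (mod 67)
18^32 ≡ 26 (mod 67)
18^33 = 18^(32+1) ≡ 66 (mod 67).
Result is 66 ≡ −1, so (18/67) = −1.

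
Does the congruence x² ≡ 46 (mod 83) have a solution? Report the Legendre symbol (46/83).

-1

Euler's criterion: (46/83) ≡ 46^41 (mod 83).
46^2 ≡ 41 (mod 83)
46^4 ≡ 21 (mod 83)
46^8 ≡ 26 (mod 83)
46^16 ≡ 12 (mod 83)
46^32 ≡ 61 (mod 83)
46^41 = 46^(32+8+1) ≡ 82 (mod 83).
Result is 82 ≡ −1, so (46/83) = −1.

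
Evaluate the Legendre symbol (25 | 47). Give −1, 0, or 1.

Euler's criterion: (25/47) ≡ 25^23 (mod 47).
25^2 ≡ 14 (mod 47)
25^4 ≡ 8 (mod 47)
25^8 ≡ 17 (mod 47)
25^16 ≡ 7 (mod 47)
25^23 = 25^(16+4+2+1) ≡ 1 (mod 47).
Result is 1, so (25/47) = 1.

1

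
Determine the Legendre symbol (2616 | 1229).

-1

First reduce: 2616 ≡ 158 (mod 1229).
Pull out 2: since 1229 ≡ 5 (mod 8), (2/1229) = -1.
Reciprocity: 79 ≡ 3 and 1229 ≡ 1 (mod 4), so (79/1229) = +(1229/79).
Reduce top mod 79: now compute (44/79).
Pull out 2^2: since 79 ≡ 7 (mod 8), (2/79) = +1, so (2/79)^2 = +1.
Reciprocity: 11 ≡ 3 and 79 ≡ 3 (mod 4), so (11/79) = −(79/11).
Reduce top mod 11: now compute (2/11).
Pull out 2: since 11 ≡ 3 (mod 8), (2/11) = -1.
Reached (1/11) = 1. Collecting the sign flips along the way, the symbol is -1.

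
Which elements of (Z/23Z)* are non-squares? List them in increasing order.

Square k = 1,…,11 (k and 23−k give the same square):
1²=1, 2²=4, 3²=9, 4²=16, 5²≡2, 6²≡13, 7²≡3, 8²≡18, 9²≡12, 10²≡8, 11²≡6 (mod 23).
The residues are {1, 2, 3, 4, 6, 8, 9, 12, 13, 16, 18}; the non-residues are the remaining 11 nonzero classes.

5 7 10 11 14 15 17 19 20 21 22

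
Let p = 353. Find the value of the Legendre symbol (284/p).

-1

Pull out 2^2: since 353 ≡ 1 (mod 8), (2/353) = +1, so (2/353)^2 = +1.
Reciprocity: 71 ≡ 3 and 353 ≡ 1 (mod 4), so (71/353) = +(353/71).
Reduce top mod 71: now compute (69/71).
Reciprocity: 69 ≡ 1 and 71 ≡ 3 (mod 4), so (69/71) = +(71/69).
Reduce top mod 69: now compute (2/69).
Pull out 2: since 69 ≡ 5 (mod 8), (2/69) = -1.
Reached (1/69) = 1. Collecting the sign flips along the way, the symbol is -1.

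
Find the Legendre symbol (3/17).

-1

Reciprocity: 3 ≡ 3 and 17 ≡ 1 (mod 4), so (3/17) = +(17/3).
Reduce top mod 3: now compute (2/3).
Pull out 2: since 3 ≡ 3 (mod 8), (2/3) = -1.
Reached (1/3) = 1. Collecting the sign flips along the way, the symbol is -1.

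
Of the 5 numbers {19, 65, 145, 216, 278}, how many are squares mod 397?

3

(19/397) = +1 → QR.
(65/397) = +1 → QR.
(145/397) = -1 → non-residue.
(216/397) = -1 → non-residue.
(278/397) = +1 → QR.
Total quadratic residues among the 5: 3.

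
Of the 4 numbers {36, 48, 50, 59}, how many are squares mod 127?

2

(36/127) = +1 → QR.
(48/127) = -1 → non-residue.
(50/127) = +1 → QR.
(59/127) = -1 → non-residue.
Total quadratic residues among the 4: 2.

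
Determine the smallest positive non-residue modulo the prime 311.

(2/311) = +1, so 2 is a residue.
(3/311) = +1, so 3 is a residue.
(4/311) = +1, so 4 is a residue.
(5/311) = +1, so 5 is a residue.
(6/311) = +1, so 6 is a residue.
(7/311) = +1, so 7 is a residue.
(8/311) = +1, so 8 is a residue.
(9/311) = +1, so 9 is a residue.
(10/311) = +1, so 10 is a residue.
(11/311) = −1, so 11 is the smallest positive non-residue mod 311.

11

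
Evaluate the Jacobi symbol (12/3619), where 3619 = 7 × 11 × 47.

Pull out 2^2: since 3619 ≡ 3 (mod 8), (2/3619) = -1, so (2/3619)^2 = +1.
Reciprocity: 3 ≡ 3 and 3619 ≡ 3 (mod 4), so (3/3619) = −(3619/3).
Reduce top mod 3: now compute (1/3).
Reached (1/3) = 1. Collecting the sign flips along the way, the symbol is -1.

-1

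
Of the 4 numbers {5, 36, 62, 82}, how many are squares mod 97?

2

(5/97) = -1 → non-residue.
(36/97) = +1 → QR.
(62/97) = +1 → QR.
(82/97) = -1 → non-residue.
Total quadratic residues among the 4: 2.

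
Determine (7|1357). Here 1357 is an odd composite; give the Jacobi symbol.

Reciprocity: 7 ≡ 3 and 1357 ≡ 1 (mod 4), so (7/1357) = +(1357/7).
Reduce top mod 7: now compute (6/7).
Pull out 2: since 7 ≡ 7 (mod 8), (2/7) = +1.
Reciprocity: 3 ≡ 3 and 7 ≡ 3 (mod 4), so (3/7) = −(7/3).
Reduce top mod 3: now compute (1/3).
Reached (1/3) = 1. Collecting the sign flips along the way, the symbol is -1.

-1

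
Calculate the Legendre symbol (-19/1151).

First reduce: -19 ≡ 1132 (mod 1151).
Pull out 2^2: since 1151 ≡ 7 (mod 8), (2/1151) = +1, so (2/1151)^2 = +1.
Reciprocity: 283 ≡ 3 and 1151 ≡ 3 (mod 4), so (283/1151) = −(1151/283).
Reduce top mod 283: now compute (19/283).
Reciprocity: 19 ≡ 3 and 283 ≡ 3 (mod 4), so (19/283) = −(283/19).
Reduce top mod 19: now compute (17/19).
Reciprocity: 17 ≡ 1 and 19 ≡ 3 (mod 4), so (17/19) = +(19/17).
Reduce top mod 17: now compute (2/17).
Pull out 2: since 17 ≡ 1 (mod 8), (2/17) = +1.
Reached (1/17) = 1. Collecting the sign flips along the way, the symbol is +1.

1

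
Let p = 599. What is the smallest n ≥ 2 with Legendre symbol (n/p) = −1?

(2/599) = +1, so 2 is a residue.
(3/599) = +1, so 3 is a residue.
(4/599) = +1, so 4 is a residue.
(5/599) = +1, so 5 is a residue.
(6/599) = +1, so 6 is a residue.
(7/599) = −1, so 7 is the smallest positive non-residue mod 599.

7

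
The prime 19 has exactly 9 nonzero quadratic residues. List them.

Square k = 1,…,9 (k and 19−k give the same square):
1²=1, 2²=4, 3²=9, 4²=16, 5²≡6, 6²≡17, 7²≡11, 8²≡7, 9²≡5 (mod 19).
So the quadratic residues mod 19 are {1, 4, 5, 6, 7, 9, 11, 16, 17}.

1,4,5,6,7,9,11,16,17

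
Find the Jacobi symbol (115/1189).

1

Reciprocity: 115 ≡ 3 and 1189 ≡ 1 (mod 4), so (115/1189) = +(1189/115).
Reduce top mod 115: now compute (39/115).
Reciprocity: 39 ≡ 3 and 115 ≡ 3 (mod 4), so (39/115) = −(115/39).
Reduce top mod 39: now compute (37/39).
Reciprocity: 37 ≡ 1 and 39 ≡ 3 (mod 4), so (37/39) = +(39/37).
Reduce top mod 37: now compute (2/37).
Pull out 2: since 37 ≡ 5 (mod 8), (2/37) = -1.
Reached (1/37) = 1. Collecting the sign flips along the way, the symbol is +1.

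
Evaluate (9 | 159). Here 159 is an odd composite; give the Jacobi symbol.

Reciprocity: 9 ≡ 1 and 159 ≡ 3 (mod 4), so (9/159) = +(159/9).
Reduce top mod 9: now compute (6/9).
Pull out 2: since 9 ≡ 1 (mod 8), (2/9) = +1.
Reciprocity: 3 ≡ 3 and 9 ≡ 1 (mod 4), so (3/9) = +(9/3).
Reduce top mod 3: now compute (0/3).
Top reduces to 0: gcd > 1, so the symbol is 0.

0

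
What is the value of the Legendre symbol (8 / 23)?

Pull out 2^3: since 23 ≡ 7 (mod 8), (2/23) = +1, so (2/23)^3 = +1.
Reached (1/23) = 1. Collecting the sign flips along the way, the symbol is +1.

1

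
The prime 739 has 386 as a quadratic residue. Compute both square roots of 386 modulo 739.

Since 739 ≡ 3 (mod 4), a square root of 386 is 386^((739+1)/4) = 386^185 mod 739.
Repeated squaring: 386^2≡457, 386^4≡451, 386^8≡176, 386^16≡677, 386^32≡149, 386^64≡31, 386^128≡222 (mod 739).
386^185 = 386^(128+32+16+8+1) ≡ 599 (mod 739).
Check: 599² = 358801 ≡ 386 (mod 739). The two roots are 140 and 599.

140, 599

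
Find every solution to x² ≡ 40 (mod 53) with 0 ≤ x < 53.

53 ≡ 1 (mod 4), so we find a root by search.
Trying successive values, 26² = 676 ≡ 40 (mod 53). The other root is 53 − 26 = 27.

26, 27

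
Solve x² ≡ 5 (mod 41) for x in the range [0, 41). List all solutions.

13, 28

41 ≡ 1 (mod 4), so we find a root by search.
Trying successive values, 13² = 169 ≡ 5 (mod 41). The other root is 41 − 13 = 28.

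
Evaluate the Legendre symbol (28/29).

1

Euler's criterion: (28/29) ≡ 28^14 (mod 29).
28^2 ≡ 1 (mod 29)
28^4 ≡ 1 (mod 29)
28^8 ≡ 1 (mod 29)
28^14 = 28^(8+4+2) ≡ 1 (mod 29).
Result is 1, so (28/29) = 1.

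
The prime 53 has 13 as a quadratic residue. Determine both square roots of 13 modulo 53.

15, 38

53 ≡ 1 (mod 4), so we find a root by search.
Trying successive values, 15² = 225 ≡ 13 (mod 53). The other root is 53 − 15 = 38.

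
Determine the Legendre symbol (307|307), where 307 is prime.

First reduce: 307 ≡ 0 (mod 307).
Top reduces to 0: gcd > 1, so the symbol is 0.

0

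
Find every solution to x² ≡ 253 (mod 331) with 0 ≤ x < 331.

65, 266

Since 331 ≡ 3 (mod 4), a square root of 253 is 253^((331+1)/4) = 253^83 mod 331.
Repeated squaring: 253^2≡126, 253^4≡319, 253^8≡144, 253^16≡214, 253^32≡118, 253^64≡22 (mod 331).
253^83 = 253^(64+16+2+1) ≡ 266 (mod 331).
Check: 266² = 70756 ≡ 253 (mod 331). The two roots are 65 and 266.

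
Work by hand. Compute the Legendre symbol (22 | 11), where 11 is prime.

0

First reduce: 22 ≡ 0 (mod 11).
Top reduces to 0: gcd > 1, so the symbol is 0.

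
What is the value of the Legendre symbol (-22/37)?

Euler's criterion: (-22/37) ≡ 15^18 (mod 37).
15^2 ≡ 3 (mod 37)
15^4 ≡ 9 (mod 37)
15^8 ≡ 7 (mod 37)
15^16 ≡ 12 (mod 37)
15^18 = 15^(16+2) ≡ 36 (mod 37).
Result is 36 ≡ −1, so (-22/37) = −1.

-1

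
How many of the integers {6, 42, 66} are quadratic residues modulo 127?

(6/127) = -1 → non-residue.
(42/127) = +1 → QR.
(66/127) = -1 → non-residue.
Total quadratic residues among the 3: 1.

1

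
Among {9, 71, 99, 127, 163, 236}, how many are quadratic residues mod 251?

(9/251) = +1 → QR.
(71/251) = -1 → non-residue.
(99/251) = -1 → non-residue.
(127/251) = -1 → non-residue.
(163/251) = -1 → non-residue.
(236/251) = -1 → non-residue.
Total quadratic residues among the 6: 1.

1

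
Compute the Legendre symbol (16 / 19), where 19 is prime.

Pull out 2^4: since 19 ≡ 3 (mod 8), (2/19) = -1, so (2/19)^4 = +1.
Reached (1/19) = 1. Collecting the sign flips along the way, the symbol is +1.

1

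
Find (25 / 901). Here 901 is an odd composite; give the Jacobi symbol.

1

Reciprocity: 25 ≡ 1 and 901 ≡ 1 (mod 4), so (25/901) = +(901/25).
Reduce top mod 25: now compute (1/25).
Reached (1/25) = 1. Collecting the sign flips along the way, the symbol is +1.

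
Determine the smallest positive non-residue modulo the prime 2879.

(2/2879) = +1, so 2 is a residue.
(3/2879) = +1, so 3 is a residue.
(4/2879) = +1, so 4 is a residue.
(5/2879) = +1, so 5 is a residue.
(6/2879) = +1, so 6 is a residue.
(7/2879) = −1, so 7 is the smallest positive non-residue mod 2879.

7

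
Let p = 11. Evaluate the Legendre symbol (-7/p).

First reduce: -7 ≡ 4 (mod 11).
Pull out 2^2: since 11 ≡ 3 (mod 8), (2/11) = -1, so (2/11)^2 = +1.
Reached (1/11) = 1. Collecting the sign flips along the way, the symbol is +1.

1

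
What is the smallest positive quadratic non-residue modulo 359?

(2/359) = +1, so 2 is a residue.
(3/359) = +1, so 3 is a residue.
(4/359) = +1, so 4 is a residue.
(5/359) = +1, so 5 is a residue.
(6/359) = +1, so 6 is a residue.
(7/359) = −1, so 7 is the smallest positive non-residue mod 359.

7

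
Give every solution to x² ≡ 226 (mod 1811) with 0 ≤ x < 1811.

Since 1811 ≡ 3 (mod 4), a square root of 226 is 226^((1811+1)/4) = 226^453 mod 1811.
Repeated squaring: 226^2≡368, 226^4≡1410, 226^8≡1433, 226^16≡1626, 226^32≡1627, 226^64≡1258, 226^128≡1561, 226^256≡926 (mod 1811).
226^453 = 226^(256+128+64+4+1) ≡ 1407 (mod 1811).
Check: 1407² = 1979649 ≡ 226 (mod 1811). The two roots are 404 and 1407.

404, 1407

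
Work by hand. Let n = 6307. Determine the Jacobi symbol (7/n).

Reciprocity: 7 ≡ 3 and 6307 ≡ 3 (mod 4), so (7/6307) = −(6307/7).
Reduce top mod 7: now compute (0/7).
Top reduces to 0: gcd > 1, so the symbol is 0.

0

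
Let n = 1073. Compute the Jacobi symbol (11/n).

Reciprocity: 11 ≡ 3 and 1073 ≡ 1 (mod 4), so (11/1073) = +(1073/11).
Reduce top mod 11: now compute (6/11).
Pull out 2: since 11 ≡ 3 (mod 8), (2/11) = -1.
Reciprocity: 3 ≡ 3 and 11 ≡ 3 (mod 4), so (3/11) = −(11/3).
Reduce top mod 3: now compute (2/3).
Pull out 2: since 3 ≡ 3 (mod 8), (2/3) = -1.
Reached (1/3) = 1. Collecting the sign flips along the way, the symbol is -1.

-1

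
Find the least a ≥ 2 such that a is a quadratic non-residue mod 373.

2

(2/373) = −1, so 2 is the smallest positive non-residue mod 373.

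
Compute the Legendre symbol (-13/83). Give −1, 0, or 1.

Euler's criterion: (-13/83) ≡ 70^41 (mod 83).
70^2 ≡ 3 (mod 83)
70^4 ≡ 9 (mod 83)
70^8 ≡ 81 (mod 83)
70^16 ≡ 4 (mod 83)
70^32 ≡ 16 (mod 83)
70^41 = 70^(32+8+1) ≡ 1 (mod 83).
Result is 1, so (-13/83) = 1.

1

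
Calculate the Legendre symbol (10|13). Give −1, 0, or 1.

Euler's criterion: (10/13) ≡ 10^6 (mod 13).
10^2 ≡ 9 (mod 13)
10^4 ≡ 3 (mod 13)
10^6 = 10^(4+2) ≡ 1 (mod 13).
Result is 1, so (10/13) = 1.

1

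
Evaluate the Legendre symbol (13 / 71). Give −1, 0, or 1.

-1

Reciprocity: 13 ≡ 1 and 71 ≡ 3 (mod 4), so (13/71) = +(71/13).
Reduce top mod 13: now compute (6/13).
Pull out 2: since 13 ≡ 5 (mod 8), (2/13) = -1.
Reciprocity: 3 ≡ 3 and 13 ≡ 1 (mod 4), so (3/13) = +(13/3).
Reduce top mod 3: now compute (1/3).
Reached (1/3) = 1. Collecting the sign flips along the way, the symbol is -1.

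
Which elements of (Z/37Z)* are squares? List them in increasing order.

1 3 4 7 9 10 11 12 16 21 25 26 27 28 30 33 34 36

Square k = 1,…,18 (k and 37−k give the same square):
1²=1, 2²=4, 3²=9, 4²=16, 5²=25, 6²=36, 7²≡12, 8²≡27, 9²≡7, 10²≡26, 11²≡10, 12²≡33, 13²≡21, 14²≡11, 15²≡3, 16²≡34, 17²≡30, 18²≡28 (mod 37).
So the quadratic residues mod 37 are {1, 3, 4, 7, 9, 10, 11, 12, 16, 21, 25, 26, 27, 28, 30, 33, 34, 36}.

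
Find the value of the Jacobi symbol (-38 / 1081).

First reduce: -38 ≡ 1043 (mod 1081).
Reciprocity: 1043 ≡ 3 and 1081 ≡ 1 (mod 4), so (1043/1081) = +(1081/1043).
Reduce top mod 1043: now compute (38/1043).
Pull out 2: since 1043 ≡ 3 (mod 8), (2/1043) = -1.
Reciprocity: 19 ≡ 3 and 1043 ≡ 3 (mod 4), so (19/1043) = −(1043/19).
Reduce top mod 19: now compute (17/19).
Reciprocity: 17 ≡ 1 and 19 ≡ 3 (mod 4), so (17/19) = +(19/17).
Reduce top mod 17: now compute (2/17).
Pull out 2: since 17 ≡ 1 (mod 8), (2/17) = +1.
Reached (1/17) = 1. Collecting the sign flips along the way, the symbol is +1.

1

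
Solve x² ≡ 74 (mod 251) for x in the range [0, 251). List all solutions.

24, 227

Since 251 ≡ 3 (mod 4), a square root of 74 is 74^((251+1)/4) = 74^63 mod 251.
Repeated squaring: 74^2≡205, 74^4≡108, 74^8≡118, 74^16≡119, 74^32≡105 (mod 251).
74^63 = 74^(32+16+8+4+2+1) ≡ 227 (mod 251).
Check: 227² = 51529 ≡ 74 (mod 251). The two roots are 24 and 227.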